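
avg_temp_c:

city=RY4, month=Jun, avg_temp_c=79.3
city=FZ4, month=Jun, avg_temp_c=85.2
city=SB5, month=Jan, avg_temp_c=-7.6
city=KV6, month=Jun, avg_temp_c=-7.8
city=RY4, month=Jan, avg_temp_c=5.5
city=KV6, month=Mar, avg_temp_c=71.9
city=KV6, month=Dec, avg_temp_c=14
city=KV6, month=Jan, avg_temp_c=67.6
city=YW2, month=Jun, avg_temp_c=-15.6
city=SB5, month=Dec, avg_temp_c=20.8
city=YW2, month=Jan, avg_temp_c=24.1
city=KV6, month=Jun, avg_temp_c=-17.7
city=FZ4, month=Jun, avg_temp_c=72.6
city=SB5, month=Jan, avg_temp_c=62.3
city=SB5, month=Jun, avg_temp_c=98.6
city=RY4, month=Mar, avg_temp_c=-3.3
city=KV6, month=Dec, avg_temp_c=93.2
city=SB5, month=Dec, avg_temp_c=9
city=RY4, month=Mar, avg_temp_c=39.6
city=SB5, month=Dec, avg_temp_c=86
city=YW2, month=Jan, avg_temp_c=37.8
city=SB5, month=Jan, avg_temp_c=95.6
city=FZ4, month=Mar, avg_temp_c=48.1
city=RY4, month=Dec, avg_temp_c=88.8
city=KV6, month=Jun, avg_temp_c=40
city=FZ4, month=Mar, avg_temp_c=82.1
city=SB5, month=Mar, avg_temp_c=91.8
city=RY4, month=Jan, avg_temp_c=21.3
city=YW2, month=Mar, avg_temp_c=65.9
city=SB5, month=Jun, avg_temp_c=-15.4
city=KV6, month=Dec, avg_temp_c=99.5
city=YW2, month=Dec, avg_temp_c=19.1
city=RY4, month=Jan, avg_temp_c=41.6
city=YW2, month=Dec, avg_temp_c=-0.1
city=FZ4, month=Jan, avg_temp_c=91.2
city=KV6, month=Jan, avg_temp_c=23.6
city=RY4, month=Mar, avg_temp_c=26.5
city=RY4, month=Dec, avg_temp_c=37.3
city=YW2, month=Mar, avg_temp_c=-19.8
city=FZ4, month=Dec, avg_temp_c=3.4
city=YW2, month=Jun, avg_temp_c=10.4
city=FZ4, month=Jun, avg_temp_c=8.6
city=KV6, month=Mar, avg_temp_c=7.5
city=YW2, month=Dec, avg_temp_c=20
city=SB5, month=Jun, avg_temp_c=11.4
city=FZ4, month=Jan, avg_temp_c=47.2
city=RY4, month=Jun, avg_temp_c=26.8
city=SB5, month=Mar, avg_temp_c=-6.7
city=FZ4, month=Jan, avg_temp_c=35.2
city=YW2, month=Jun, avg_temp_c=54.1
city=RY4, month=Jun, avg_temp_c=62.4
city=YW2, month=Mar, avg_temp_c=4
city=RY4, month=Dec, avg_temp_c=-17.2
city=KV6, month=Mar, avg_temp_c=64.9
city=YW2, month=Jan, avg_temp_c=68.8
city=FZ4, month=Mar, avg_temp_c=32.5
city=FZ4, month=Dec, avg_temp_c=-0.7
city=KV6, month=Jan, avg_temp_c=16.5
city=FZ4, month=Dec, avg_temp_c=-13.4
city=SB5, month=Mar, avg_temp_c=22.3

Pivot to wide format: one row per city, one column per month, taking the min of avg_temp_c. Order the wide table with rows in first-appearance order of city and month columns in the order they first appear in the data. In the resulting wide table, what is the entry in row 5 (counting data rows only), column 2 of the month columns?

24.1

With rows in first-appearance order of city, row 5 is city=YW2. month columns in first-appearance order: Jun, Jan, Mar, Dec; column 2 is Jan.
Long rows with city=YW2, month=Jan: min(24.1, 37.8, 68.8) = 24.1.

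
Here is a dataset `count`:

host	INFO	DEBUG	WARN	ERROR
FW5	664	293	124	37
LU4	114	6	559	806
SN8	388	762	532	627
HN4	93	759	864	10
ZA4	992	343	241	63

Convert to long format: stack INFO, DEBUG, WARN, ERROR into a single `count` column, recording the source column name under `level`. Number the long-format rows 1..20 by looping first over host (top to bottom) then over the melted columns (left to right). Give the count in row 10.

20 rows total (5 × 4). Row 10: index ⌊(10-1)/4⌋ = 2 into host → SN8; (10-1) mod 4 = 1 into the melted columns → DEBUG.
So row 10 is (SN8, DEBUG, 762); count = 762.

762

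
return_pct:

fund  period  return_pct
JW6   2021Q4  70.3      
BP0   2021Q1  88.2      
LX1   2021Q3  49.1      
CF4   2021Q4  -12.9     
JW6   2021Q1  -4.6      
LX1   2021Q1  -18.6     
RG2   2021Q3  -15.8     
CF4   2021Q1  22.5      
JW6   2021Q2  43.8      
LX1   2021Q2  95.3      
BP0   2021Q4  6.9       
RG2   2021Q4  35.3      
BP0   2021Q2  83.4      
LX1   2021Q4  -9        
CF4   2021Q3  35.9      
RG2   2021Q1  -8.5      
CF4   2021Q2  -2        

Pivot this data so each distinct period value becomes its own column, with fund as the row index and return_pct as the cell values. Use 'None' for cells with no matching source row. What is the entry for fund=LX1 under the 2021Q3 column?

The long row with fund=LX1, period=2021Q3 has return_pct=49.1.

49.1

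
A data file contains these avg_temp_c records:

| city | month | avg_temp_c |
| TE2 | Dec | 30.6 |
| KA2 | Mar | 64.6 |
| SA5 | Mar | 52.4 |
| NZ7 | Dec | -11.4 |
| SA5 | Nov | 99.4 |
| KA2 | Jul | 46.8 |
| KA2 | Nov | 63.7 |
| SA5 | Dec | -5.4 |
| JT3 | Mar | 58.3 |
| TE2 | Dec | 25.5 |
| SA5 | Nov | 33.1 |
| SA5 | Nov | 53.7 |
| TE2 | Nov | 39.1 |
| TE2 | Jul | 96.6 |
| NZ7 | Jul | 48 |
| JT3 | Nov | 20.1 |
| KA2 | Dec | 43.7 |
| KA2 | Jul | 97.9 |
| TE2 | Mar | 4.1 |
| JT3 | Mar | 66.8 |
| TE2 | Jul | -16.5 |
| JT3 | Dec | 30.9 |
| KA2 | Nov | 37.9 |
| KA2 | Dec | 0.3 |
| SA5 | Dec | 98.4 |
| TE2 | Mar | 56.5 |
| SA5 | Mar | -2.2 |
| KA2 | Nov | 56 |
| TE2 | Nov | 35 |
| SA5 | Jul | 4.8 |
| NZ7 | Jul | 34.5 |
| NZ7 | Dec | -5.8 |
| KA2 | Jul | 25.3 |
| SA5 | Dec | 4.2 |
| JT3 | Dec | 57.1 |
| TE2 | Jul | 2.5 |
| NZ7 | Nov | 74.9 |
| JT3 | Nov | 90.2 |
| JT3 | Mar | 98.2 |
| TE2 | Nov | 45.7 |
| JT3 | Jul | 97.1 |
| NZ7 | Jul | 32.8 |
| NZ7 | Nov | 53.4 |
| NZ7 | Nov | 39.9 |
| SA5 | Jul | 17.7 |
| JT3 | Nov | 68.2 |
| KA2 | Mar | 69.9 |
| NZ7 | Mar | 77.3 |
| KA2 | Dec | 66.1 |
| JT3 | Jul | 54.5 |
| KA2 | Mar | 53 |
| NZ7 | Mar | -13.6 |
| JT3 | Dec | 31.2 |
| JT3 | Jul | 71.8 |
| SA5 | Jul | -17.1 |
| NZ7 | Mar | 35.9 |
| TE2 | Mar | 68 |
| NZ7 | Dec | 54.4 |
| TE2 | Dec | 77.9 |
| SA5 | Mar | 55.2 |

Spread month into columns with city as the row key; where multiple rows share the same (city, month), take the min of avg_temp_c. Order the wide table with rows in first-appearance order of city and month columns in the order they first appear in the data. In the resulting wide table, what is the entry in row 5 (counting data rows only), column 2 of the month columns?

58.3

With rows in first-appearance order of city, row 5 is city=JT3. month columns in first-appearance order: Dec, Mar, Nov, Jul; column 2 is Mar.
Long rows with city=JT3, month=Mar: min(58.3, 66.8, 98.2) = 58.3.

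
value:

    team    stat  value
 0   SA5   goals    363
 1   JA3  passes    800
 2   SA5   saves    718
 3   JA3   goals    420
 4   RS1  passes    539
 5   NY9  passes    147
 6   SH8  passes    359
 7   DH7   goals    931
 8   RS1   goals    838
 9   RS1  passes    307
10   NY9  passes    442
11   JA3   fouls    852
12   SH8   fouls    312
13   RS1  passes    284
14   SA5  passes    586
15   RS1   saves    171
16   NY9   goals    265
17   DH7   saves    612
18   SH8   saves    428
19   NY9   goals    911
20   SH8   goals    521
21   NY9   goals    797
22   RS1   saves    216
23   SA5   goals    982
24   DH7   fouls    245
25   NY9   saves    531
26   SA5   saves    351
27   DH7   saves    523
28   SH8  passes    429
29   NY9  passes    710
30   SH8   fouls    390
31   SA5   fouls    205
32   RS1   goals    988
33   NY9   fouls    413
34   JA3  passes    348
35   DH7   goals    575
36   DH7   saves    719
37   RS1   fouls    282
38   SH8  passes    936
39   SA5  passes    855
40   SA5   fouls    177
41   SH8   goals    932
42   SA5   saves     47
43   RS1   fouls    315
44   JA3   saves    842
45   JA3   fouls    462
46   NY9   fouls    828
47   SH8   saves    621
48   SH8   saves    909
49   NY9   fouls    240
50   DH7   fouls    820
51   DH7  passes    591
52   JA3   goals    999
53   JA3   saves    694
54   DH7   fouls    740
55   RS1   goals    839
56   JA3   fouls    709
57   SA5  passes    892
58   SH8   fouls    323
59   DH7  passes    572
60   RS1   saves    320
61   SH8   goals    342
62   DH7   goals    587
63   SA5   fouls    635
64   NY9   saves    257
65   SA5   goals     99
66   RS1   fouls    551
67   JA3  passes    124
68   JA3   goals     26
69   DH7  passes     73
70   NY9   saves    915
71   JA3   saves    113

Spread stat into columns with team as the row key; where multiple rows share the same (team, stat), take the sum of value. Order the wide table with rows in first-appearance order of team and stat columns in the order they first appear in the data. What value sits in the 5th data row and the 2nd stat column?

1724

With rows in first-appearance order of team, row 5 is team=SH8. stat columns in first-appearance order: goals, passes, saves, fouls; column 2 is passes.
Long rows with team=SH8, stat=passes: 359 + 429 + 936 = 1724.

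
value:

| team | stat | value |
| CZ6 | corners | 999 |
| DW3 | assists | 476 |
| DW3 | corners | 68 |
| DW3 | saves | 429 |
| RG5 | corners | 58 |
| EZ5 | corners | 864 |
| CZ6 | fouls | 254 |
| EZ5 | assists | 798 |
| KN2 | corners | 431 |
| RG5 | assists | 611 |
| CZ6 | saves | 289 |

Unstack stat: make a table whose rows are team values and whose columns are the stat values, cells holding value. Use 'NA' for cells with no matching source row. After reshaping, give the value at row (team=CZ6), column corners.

999

The long row with team=CZ6, stat=corners has value=999.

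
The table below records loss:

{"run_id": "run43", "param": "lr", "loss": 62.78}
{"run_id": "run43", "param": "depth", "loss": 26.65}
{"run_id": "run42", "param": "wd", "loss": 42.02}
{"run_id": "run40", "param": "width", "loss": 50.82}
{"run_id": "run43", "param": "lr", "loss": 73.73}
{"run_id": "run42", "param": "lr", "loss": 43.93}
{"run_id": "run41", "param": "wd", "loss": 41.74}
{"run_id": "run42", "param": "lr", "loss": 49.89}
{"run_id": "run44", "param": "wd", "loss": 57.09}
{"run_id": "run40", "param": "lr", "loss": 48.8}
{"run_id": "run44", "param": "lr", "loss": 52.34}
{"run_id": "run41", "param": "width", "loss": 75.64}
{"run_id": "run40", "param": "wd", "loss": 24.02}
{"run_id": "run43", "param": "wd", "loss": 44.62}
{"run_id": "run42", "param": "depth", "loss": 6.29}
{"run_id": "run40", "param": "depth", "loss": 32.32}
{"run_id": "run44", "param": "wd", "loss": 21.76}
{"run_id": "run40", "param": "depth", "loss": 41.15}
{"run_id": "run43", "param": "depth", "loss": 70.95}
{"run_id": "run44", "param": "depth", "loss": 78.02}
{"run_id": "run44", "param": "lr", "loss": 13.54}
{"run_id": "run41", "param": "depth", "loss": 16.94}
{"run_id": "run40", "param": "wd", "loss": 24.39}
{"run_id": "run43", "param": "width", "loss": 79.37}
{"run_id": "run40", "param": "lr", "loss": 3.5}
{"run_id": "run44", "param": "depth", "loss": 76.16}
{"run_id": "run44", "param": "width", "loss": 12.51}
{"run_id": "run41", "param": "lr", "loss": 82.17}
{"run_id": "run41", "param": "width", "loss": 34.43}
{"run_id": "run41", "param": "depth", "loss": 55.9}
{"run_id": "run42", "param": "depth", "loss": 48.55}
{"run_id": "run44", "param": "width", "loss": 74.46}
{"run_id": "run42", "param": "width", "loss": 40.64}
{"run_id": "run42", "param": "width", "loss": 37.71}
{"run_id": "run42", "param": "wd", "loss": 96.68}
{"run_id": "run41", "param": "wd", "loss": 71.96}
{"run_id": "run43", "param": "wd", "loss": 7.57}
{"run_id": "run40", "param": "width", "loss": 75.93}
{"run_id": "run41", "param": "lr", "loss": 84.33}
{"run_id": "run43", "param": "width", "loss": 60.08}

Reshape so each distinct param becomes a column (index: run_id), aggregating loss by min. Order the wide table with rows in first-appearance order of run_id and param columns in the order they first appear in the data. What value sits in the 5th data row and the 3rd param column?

21.76

With rows in first-appearance order of run_id, row 5 is run_id=run44. param columns in first-appearance order: lr, depth, wd, width; column 3 is wd.
Long rows with run_id=run44, param=wd: min(57.09, 21.76) = 21.76.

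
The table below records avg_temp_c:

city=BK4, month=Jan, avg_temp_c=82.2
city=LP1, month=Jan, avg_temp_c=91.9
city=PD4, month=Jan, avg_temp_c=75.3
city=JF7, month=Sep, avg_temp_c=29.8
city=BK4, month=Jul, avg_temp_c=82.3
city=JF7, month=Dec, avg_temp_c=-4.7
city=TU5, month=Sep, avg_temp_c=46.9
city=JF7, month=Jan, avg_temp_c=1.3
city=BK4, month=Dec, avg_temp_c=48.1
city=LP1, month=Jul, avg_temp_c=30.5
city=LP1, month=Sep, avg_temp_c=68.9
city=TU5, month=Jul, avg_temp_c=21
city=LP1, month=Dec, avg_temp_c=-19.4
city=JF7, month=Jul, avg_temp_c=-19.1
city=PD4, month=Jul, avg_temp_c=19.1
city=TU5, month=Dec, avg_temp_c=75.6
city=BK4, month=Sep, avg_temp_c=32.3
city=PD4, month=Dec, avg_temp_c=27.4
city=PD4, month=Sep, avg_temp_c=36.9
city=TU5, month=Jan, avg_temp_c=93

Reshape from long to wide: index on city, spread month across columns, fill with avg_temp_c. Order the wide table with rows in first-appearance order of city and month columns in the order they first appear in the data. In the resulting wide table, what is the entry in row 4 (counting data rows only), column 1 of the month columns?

With rows in first-appearance order of city, row 4 is city=JF7. month columns in first-appearance order: Jan, Sep, Jul, Dec; column 1 is Jan.
Long rows with city=JF7, month=Jan: avg_temp_c = 1.3.

1.3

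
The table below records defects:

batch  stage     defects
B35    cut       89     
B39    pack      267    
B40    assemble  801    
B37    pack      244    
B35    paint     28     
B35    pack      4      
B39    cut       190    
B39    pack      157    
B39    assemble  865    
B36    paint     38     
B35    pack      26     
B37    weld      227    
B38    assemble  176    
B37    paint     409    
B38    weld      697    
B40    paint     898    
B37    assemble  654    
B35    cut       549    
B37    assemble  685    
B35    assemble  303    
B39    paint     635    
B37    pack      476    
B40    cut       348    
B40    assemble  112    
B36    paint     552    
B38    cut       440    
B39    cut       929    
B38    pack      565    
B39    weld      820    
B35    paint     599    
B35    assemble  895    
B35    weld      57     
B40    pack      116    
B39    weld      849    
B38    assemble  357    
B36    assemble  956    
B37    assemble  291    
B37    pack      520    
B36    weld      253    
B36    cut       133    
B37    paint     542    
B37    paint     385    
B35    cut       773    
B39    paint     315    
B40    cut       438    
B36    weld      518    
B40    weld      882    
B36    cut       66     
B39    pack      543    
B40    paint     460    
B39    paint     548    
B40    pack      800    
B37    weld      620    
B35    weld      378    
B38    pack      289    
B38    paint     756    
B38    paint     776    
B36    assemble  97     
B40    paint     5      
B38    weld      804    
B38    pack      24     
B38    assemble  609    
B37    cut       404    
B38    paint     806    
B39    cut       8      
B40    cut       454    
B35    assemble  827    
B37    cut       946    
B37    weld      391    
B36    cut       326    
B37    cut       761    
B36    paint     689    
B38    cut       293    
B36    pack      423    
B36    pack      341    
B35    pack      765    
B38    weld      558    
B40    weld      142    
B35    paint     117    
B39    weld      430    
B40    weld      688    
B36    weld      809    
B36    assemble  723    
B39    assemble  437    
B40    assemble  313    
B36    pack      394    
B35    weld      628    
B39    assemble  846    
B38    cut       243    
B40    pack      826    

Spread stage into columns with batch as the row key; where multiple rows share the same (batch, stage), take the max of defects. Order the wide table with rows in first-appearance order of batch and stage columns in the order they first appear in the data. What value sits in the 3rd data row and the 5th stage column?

882

With rows in first-appearance order of batch, row 3 is batch=B40. stage columns in first-appearance order: cut, pack, assemble, paint, weld; column 5 is weld.
Long rows with batch=B40, stage=weld: max(882, 142, 688) = 882.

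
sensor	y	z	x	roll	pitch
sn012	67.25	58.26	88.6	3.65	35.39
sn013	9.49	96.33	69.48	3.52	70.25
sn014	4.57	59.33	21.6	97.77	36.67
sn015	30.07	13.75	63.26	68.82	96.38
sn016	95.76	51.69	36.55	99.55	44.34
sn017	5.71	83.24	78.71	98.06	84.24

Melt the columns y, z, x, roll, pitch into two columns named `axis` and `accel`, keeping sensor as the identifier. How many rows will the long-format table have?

30

6 sensor values × 5 melted columns = 30 rows.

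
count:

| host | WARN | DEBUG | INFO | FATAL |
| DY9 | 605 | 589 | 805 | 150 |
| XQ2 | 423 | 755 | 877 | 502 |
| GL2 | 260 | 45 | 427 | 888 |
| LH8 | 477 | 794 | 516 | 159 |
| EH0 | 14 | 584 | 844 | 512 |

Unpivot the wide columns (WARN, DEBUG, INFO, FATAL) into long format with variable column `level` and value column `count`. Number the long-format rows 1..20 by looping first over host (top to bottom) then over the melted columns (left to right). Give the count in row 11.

427

20 rows total (5 × 4). Row 11: index ⌊(11-1)/4⌋ = 2 into host → GL2; (11-1) mod 4 = 2 into the melted columns → INFO.
So row 11 is (GL2, INFO, 427); count = 427.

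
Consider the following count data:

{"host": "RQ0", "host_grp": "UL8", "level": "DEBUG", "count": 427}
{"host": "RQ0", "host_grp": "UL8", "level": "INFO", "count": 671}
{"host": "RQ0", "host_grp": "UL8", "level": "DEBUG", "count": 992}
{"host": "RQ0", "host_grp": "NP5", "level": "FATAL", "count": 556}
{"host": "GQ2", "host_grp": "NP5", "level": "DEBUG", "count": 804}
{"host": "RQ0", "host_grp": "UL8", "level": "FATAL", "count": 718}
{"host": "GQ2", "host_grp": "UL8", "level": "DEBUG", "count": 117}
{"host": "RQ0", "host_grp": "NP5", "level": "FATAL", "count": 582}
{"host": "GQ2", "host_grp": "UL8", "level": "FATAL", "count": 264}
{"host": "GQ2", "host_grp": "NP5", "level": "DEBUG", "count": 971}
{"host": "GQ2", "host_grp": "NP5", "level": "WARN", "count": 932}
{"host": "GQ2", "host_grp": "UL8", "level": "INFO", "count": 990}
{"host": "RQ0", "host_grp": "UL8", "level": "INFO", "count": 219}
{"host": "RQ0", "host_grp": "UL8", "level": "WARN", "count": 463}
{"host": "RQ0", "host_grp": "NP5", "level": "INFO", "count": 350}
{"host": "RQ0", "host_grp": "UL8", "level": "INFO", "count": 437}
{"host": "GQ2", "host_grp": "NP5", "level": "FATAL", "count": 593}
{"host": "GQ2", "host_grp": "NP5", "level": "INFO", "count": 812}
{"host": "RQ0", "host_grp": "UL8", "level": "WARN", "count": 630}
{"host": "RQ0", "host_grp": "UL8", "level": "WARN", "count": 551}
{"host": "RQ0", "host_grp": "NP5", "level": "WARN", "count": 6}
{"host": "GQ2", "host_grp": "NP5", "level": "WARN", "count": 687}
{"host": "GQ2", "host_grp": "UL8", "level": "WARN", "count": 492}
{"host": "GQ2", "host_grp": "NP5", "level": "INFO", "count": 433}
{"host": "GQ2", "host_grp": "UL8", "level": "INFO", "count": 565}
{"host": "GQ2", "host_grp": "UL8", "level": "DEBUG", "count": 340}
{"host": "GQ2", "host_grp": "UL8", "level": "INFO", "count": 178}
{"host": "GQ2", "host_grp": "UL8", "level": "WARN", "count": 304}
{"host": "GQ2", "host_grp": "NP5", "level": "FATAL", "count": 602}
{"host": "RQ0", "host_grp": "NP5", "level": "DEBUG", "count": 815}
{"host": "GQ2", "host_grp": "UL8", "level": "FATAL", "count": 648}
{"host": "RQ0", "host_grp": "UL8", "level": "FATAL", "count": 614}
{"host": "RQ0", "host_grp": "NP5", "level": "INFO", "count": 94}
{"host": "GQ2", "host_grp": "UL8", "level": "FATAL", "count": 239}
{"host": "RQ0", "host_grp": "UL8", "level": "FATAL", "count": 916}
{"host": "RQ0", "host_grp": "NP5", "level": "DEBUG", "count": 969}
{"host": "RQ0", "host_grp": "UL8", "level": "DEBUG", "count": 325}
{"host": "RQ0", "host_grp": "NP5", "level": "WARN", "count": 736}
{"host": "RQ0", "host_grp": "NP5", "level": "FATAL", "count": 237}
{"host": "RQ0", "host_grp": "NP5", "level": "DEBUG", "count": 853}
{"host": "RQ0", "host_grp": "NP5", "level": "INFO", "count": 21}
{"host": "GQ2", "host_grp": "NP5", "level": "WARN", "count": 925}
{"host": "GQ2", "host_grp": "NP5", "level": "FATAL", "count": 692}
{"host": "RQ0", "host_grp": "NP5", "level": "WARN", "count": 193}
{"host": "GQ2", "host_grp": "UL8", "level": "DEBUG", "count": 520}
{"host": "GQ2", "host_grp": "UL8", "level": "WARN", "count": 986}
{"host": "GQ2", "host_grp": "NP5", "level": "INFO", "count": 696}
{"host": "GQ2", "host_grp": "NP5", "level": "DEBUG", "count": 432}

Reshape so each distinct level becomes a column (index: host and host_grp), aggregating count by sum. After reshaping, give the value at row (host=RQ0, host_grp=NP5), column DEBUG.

2637

Rows with host=RQ0, host_grp=NP5 and level=DEBUG: count values are 815, 969, 853.
815 + 969 + 853 = 2637.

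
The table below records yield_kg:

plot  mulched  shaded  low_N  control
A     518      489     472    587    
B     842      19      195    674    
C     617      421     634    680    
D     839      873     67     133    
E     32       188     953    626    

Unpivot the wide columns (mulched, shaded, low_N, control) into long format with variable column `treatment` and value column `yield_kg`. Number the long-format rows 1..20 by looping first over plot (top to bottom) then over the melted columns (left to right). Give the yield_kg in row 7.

20 rows total (5 × 4). Row 7: index ⌊(7-1)/4⌋ = 1 into plot → B; (7-1) mod 4 = 2 into the melted columns → low_N.
So row 7 is (B, low_N, 195); yield_kg = 195.

195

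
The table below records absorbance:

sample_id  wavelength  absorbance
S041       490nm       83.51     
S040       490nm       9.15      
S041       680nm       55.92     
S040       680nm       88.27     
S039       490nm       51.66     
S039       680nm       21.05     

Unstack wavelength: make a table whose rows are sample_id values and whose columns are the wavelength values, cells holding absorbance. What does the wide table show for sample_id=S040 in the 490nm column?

Wide layout: rows indexed by sample_id, columns are the 2 distinct wavelength values (490nm, 680nm).
Cell (sample_id=S040, wavelength=490nm) draws from the long row where sample_id=S040 and wavelength=490nm, which has absorbance=9.15.

9.15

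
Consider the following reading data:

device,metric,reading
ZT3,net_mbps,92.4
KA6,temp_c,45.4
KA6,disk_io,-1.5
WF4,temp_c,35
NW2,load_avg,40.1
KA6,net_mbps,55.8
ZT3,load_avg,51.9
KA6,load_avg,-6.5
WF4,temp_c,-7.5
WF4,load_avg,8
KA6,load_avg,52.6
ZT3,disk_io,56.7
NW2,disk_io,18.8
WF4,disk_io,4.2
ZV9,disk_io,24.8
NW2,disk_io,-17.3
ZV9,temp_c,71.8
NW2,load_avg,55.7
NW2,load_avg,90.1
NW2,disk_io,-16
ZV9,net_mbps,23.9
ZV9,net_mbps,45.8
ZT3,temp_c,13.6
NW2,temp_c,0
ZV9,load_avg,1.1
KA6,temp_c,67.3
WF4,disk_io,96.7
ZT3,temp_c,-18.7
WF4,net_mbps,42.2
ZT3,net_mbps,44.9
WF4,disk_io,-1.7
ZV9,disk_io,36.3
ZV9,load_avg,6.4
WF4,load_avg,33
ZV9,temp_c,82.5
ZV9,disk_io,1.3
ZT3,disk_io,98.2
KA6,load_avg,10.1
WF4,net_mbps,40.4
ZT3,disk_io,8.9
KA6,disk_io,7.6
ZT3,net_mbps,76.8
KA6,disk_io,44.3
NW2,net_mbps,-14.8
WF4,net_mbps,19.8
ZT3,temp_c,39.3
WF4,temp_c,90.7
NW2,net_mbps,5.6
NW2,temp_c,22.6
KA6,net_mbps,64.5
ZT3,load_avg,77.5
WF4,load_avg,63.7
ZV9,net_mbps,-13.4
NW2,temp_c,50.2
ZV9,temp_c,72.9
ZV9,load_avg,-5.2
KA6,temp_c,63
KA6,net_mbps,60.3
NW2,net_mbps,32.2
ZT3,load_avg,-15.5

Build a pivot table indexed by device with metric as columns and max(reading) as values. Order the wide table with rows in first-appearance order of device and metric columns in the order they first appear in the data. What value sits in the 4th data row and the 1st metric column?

32.2

With rows in first-appearance order of device, row 4 is device=NW2. metric columns in first-appearance order: net_mbps, temp_c, disk_io, load_avg; column 1 is net_mbps.
Long rows with device=NW2, metric=net_mbps: max(-14.8, 5.6, 32.2) = 32.2.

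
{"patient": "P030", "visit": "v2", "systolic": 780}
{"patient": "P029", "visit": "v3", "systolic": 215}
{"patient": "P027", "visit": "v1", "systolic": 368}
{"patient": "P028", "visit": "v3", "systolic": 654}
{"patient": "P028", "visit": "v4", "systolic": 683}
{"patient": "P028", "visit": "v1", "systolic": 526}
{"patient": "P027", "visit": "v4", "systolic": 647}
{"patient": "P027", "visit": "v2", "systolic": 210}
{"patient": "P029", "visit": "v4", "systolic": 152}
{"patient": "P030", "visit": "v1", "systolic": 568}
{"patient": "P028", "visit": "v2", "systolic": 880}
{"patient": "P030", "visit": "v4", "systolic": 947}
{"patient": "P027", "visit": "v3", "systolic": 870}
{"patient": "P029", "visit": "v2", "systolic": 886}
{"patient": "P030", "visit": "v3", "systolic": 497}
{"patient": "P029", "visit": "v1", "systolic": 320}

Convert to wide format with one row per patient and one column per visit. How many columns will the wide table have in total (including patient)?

1 column for patient plus 4 distinct visit values → 5 columns.

5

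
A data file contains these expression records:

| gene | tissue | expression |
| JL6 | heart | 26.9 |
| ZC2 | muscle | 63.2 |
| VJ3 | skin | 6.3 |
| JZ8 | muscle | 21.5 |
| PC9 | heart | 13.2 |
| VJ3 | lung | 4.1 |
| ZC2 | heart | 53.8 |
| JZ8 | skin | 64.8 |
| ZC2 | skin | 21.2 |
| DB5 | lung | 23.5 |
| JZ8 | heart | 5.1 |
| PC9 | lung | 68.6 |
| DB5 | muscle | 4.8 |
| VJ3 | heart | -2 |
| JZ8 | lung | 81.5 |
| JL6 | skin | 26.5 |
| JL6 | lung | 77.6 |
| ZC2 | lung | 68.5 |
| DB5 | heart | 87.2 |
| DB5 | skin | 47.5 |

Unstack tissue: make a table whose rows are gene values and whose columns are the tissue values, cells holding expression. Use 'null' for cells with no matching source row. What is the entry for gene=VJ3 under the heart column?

-2

The long row with gene=VJ3, tissue=heart has expression=-2.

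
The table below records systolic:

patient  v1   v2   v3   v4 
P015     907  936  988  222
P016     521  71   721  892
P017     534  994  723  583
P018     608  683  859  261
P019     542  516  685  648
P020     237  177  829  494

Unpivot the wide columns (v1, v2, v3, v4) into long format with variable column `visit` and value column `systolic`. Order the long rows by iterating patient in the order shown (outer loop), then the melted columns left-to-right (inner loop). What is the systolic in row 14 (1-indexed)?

24 rows total (6 × 4). Row 14: index ⌊(14-1)/4⌋ = 3 into patient → P018; (14-1) mod 4 = 1 into the melted columns → v2.
So row 14 is (P018, v2, 683); systolic = 683.

683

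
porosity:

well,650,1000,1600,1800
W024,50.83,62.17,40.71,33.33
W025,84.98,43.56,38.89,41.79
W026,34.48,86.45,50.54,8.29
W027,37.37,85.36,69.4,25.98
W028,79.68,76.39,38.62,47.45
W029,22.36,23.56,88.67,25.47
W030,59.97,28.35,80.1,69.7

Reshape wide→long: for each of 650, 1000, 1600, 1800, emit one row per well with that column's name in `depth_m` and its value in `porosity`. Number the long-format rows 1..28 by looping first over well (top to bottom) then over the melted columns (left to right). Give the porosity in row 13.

37.37

28 rows total (7 × 4). Row 13: index ⌊(13-1)/4⌋ = 3 into well → W027; (13-1) mod 4 = 0 into the melted columns → 650.
So row 13 is (W027, 650, 37.37); porosity = 37.37.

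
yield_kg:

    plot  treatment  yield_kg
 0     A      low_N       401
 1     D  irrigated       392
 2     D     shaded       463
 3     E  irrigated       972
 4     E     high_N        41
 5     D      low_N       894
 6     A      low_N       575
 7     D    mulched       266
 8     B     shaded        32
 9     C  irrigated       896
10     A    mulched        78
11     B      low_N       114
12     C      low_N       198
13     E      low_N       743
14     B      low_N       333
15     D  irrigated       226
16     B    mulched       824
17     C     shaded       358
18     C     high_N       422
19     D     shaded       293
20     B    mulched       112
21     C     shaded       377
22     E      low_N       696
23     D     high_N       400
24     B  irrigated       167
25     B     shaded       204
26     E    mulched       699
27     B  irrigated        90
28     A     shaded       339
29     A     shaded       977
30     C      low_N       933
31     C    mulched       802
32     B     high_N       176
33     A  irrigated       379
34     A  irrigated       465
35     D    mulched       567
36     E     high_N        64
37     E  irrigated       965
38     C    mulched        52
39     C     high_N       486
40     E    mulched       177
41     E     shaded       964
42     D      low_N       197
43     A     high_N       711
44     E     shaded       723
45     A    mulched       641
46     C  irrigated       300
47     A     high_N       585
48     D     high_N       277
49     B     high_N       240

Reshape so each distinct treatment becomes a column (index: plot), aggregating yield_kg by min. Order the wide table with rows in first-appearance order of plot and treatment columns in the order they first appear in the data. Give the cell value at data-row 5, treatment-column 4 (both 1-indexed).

422

With rows in first-appearance order of plot, row 5 is plot=C. treatment columns in first-appearance order: low_N, irrigated, shaded, high_N, mulched; column 4 is high_N.
Long rows with plot=C, treatment=high_N: min(422, 486) = 422.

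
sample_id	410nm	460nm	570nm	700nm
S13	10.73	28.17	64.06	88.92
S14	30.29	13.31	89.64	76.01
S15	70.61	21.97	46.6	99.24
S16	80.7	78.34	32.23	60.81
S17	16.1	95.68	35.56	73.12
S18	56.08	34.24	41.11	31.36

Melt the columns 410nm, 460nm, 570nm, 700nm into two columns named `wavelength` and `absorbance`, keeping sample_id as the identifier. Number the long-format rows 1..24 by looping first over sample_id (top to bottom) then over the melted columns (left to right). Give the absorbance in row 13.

80.7

24 rows total (6 × 4). Row 13: index ⌊(13-1)/4⌋ = 3 into sample_id → S16; (13-1) mod 4 = 0 into the melted columns → 410nm.
So row 13 is (S16, 410nm, 80.7); absorbance = 80.7.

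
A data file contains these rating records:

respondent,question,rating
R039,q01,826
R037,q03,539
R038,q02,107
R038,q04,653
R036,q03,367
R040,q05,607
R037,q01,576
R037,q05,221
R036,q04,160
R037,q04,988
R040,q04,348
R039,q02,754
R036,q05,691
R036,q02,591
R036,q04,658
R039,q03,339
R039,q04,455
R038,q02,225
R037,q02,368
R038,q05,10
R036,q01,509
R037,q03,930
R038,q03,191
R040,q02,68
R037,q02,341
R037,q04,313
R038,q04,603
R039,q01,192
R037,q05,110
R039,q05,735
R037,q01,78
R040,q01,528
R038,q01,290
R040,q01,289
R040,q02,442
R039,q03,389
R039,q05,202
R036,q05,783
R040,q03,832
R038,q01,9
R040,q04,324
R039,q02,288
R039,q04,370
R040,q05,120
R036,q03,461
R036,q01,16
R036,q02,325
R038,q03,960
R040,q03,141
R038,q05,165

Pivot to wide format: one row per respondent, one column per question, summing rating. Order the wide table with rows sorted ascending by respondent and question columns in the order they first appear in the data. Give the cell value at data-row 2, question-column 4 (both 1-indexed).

1301

With rows sorted ascending by respondent, row 2 is respondent=R037. question columns in first-appearance order: q01, q03, q02, q04, q05; column 4 is q04.
Long rows with respondent=R037, question=q04: 988 + 313 = 1301.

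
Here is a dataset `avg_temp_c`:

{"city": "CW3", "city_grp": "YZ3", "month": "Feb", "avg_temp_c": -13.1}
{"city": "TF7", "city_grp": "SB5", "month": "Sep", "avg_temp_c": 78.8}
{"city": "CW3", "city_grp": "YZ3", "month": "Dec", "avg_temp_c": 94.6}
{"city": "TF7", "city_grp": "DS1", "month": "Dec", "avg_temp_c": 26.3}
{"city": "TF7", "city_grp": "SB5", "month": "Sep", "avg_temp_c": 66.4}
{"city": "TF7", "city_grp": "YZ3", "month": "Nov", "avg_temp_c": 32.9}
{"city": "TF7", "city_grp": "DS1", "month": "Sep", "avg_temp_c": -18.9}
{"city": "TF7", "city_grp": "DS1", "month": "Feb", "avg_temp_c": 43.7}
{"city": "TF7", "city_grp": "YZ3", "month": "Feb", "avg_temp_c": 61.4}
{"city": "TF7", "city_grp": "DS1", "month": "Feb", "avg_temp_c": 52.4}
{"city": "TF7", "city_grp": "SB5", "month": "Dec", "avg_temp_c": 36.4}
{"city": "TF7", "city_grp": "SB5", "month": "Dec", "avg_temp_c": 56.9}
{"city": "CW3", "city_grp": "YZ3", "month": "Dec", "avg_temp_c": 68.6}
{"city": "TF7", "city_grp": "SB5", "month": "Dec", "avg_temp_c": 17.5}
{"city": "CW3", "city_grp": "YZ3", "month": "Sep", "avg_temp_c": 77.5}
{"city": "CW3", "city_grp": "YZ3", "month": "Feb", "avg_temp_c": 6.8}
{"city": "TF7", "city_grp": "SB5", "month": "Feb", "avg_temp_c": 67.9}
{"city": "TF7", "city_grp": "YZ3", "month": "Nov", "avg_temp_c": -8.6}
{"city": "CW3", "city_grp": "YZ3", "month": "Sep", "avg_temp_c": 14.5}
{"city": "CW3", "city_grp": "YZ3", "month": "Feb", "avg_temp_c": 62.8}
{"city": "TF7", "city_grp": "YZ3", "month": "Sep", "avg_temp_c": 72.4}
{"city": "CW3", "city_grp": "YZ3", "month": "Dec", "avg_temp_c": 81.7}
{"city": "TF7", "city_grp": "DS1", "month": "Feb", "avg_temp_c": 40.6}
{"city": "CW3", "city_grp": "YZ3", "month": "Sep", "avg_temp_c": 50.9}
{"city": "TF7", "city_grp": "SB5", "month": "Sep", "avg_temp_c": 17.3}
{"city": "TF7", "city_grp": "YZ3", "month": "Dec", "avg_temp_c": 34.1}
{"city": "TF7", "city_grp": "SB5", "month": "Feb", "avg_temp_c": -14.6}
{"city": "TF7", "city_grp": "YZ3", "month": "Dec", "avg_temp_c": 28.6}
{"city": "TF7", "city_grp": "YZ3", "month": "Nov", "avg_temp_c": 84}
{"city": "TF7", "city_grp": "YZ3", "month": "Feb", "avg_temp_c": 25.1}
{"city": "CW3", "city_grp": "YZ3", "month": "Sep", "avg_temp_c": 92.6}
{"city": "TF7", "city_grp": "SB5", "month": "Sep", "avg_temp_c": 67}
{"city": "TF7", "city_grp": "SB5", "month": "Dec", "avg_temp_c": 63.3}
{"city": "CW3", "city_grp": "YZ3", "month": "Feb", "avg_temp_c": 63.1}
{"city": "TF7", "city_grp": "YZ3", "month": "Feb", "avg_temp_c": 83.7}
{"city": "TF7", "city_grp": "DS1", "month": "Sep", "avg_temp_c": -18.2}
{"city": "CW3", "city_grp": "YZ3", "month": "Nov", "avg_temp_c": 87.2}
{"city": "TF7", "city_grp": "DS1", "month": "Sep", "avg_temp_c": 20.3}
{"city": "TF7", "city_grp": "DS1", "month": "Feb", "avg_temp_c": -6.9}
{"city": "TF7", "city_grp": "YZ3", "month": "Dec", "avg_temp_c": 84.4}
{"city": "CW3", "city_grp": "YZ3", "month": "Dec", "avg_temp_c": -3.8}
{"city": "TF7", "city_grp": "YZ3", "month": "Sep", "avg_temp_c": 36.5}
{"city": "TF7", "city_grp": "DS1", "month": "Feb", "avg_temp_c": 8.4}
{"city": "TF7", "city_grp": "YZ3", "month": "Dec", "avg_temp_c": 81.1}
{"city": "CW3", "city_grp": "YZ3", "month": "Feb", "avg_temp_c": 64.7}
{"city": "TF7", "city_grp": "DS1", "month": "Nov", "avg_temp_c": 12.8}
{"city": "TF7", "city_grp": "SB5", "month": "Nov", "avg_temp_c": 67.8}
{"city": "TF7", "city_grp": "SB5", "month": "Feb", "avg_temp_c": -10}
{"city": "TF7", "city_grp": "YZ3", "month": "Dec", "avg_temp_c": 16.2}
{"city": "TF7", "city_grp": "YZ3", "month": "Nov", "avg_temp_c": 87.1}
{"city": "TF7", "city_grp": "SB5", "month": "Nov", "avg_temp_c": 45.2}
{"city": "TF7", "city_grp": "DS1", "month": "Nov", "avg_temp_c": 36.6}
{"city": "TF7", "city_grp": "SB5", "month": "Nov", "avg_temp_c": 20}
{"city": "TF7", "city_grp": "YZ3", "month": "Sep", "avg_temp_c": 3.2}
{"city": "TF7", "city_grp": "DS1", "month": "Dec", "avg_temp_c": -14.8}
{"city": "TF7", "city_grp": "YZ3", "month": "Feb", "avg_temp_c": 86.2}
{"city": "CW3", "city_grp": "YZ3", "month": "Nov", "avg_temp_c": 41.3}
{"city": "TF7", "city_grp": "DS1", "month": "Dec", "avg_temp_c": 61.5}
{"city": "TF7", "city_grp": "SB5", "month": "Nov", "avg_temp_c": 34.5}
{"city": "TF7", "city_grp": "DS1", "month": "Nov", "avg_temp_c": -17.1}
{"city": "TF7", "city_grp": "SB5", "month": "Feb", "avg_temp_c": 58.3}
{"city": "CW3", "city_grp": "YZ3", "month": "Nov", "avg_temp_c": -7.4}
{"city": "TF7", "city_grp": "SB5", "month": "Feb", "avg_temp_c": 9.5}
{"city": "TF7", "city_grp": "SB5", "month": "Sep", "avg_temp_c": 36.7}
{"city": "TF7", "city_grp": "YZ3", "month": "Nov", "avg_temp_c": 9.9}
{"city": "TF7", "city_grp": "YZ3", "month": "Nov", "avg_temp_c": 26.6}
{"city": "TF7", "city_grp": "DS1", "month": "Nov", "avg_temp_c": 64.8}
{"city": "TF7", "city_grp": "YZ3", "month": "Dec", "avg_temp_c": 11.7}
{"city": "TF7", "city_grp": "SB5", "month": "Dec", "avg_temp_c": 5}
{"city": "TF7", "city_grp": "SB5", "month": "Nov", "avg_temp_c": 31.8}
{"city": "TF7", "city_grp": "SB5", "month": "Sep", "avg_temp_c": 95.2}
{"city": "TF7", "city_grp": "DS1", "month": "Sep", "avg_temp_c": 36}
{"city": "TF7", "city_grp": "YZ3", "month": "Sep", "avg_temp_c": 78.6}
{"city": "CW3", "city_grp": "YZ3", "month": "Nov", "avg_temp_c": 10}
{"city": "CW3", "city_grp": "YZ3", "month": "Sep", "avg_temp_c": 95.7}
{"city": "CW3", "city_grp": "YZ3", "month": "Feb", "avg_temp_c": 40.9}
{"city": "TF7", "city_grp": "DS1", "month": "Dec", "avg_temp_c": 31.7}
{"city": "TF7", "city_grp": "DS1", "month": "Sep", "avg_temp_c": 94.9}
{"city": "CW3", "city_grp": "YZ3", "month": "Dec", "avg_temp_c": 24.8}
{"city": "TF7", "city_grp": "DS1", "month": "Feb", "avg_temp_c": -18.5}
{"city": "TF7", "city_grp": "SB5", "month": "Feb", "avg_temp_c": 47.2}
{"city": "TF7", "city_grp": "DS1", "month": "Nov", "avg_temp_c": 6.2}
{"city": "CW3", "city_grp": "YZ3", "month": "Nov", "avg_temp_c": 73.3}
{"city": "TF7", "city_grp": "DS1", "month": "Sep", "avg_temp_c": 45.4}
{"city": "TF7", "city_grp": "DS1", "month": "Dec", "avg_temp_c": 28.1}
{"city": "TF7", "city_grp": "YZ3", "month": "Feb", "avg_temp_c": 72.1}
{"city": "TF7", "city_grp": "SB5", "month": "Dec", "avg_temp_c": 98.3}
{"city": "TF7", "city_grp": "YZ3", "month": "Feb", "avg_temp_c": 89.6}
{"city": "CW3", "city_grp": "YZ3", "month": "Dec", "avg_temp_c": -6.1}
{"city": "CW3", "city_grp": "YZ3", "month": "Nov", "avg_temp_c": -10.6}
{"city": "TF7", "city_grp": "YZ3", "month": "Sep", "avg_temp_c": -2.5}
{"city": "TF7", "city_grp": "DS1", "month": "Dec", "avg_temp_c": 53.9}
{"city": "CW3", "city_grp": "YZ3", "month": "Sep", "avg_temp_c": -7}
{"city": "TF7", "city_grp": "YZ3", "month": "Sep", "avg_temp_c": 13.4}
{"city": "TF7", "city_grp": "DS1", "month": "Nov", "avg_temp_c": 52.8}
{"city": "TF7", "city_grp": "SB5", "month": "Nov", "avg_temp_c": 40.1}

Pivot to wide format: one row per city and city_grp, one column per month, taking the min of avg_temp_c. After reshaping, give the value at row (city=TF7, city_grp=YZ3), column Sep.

-2.5

Rows with city=TF7, city_grp=YZ3 and month=Sep: avg_temp_c values are 72.4, 36.5, 3.2, 78.6, -2.5, 13.4.
min(72.4, 36.5, 3.2, 78.6, -2.5, 13.4) = -2.5.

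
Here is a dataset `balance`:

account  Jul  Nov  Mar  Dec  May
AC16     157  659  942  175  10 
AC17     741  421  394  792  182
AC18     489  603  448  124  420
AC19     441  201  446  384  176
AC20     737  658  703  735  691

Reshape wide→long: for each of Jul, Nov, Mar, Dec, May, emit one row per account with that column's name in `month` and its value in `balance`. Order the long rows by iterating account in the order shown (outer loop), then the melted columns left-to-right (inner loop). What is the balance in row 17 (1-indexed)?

201

25 rows total (5 × 5). Row 17: index ⌊(17-1)/5⌋ = 3 into account → AC19; (17-1) mod 5 = 1 into the melted columns → Nov.
So row 17 is (AC19, Nov, 201); balance = 201.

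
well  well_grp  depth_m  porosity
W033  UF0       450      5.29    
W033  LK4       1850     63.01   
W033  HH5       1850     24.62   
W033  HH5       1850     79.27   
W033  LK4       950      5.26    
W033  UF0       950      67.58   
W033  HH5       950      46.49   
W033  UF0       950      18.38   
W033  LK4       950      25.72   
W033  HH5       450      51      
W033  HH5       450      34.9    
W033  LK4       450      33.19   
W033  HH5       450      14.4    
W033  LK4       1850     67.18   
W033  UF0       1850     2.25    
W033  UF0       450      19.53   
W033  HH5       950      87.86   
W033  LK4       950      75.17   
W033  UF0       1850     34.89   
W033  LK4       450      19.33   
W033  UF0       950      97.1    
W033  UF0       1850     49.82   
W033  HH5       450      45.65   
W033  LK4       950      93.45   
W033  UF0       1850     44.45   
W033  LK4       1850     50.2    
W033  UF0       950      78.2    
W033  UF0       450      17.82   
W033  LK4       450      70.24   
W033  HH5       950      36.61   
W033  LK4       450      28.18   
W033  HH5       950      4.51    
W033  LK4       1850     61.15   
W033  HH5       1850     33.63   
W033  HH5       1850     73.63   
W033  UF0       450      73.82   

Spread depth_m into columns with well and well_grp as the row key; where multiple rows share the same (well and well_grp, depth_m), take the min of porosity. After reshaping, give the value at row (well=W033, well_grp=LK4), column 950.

Rows with well=W033, well_grp=LK4 and depth_m=950: porosity values are 5.26, 25.72, 75.17, 93.45.
min(5.26, 25.72, 75.17, 93.45) = 5.26.

5.26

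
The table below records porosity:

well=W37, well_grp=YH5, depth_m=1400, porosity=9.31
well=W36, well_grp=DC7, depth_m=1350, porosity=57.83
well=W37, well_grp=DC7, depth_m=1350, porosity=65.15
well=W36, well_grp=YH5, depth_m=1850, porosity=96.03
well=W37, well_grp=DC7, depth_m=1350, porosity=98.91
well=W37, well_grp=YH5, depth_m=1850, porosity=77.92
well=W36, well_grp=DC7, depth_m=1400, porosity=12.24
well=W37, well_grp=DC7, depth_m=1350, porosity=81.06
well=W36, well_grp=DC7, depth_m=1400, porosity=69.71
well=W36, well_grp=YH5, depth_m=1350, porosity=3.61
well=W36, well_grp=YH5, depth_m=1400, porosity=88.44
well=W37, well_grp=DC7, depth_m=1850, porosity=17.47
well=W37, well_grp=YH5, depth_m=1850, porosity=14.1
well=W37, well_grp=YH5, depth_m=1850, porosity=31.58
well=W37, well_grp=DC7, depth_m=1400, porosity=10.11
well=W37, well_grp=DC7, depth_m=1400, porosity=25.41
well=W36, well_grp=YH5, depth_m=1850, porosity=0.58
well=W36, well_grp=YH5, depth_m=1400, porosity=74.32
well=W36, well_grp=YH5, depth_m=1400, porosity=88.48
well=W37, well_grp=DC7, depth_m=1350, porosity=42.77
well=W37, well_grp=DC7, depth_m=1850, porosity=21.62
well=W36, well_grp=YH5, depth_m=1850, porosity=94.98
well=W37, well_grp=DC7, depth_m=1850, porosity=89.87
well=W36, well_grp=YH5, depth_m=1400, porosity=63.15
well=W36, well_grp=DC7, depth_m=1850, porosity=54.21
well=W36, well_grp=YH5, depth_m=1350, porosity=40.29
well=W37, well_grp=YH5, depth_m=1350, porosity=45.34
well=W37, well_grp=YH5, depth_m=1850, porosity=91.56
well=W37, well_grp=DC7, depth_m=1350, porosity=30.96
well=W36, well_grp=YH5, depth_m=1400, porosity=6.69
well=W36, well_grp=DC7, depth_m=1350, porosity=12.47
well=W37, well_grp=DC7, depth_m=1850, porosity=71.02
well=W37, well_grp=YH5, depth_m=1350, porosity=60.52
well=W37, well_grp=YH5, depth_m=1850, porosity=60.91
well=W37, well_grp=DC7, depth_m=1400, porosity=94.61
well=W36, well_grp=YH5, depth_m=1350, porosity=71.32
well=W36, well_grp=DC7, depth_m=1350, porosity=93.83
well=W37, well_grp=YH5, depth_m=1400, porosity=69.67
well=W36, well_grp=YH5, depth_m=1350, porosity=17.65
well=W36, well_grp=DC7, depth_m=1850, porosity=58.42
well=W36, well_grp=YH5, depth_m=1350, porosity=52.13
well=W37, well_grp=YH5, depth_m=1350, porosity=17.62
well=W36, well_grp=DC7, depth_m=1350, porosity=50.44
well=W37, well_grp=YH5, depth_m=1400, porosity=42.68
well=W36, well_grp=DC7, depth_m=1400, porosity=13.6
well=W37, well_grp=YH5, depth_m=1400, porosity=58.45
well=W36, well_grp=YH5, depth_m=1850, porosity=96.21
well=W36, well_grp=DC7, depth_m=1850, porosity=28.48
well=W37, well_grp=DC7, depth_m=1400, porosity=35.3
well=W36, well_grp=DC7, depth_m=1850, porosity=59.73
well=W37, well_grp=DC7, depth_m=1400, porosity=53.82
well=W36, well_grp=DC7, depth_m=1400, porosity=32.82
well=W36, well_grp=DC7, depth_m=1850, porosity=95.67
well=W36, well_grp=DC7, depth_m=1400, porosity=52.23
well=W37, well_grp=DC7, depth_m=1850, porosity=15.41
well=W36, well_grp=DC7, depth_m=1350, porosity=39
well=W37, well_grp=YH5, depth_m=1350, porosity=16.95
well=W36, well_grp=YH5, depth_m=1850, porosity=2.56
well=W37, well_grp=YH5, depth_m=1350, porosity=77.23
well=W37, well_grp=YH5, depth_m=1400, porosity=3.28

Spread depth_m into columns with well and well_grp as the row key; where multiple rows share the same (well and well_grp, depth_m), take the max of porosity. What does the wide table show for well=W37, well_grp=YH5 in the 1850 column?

Rows with well=W37, well_grp=YH5 and depth_m=1850: porosity values are 77.92, 14.1, 31.58, 91.56, 60.91.
max(77.92, 14.1, 31.58, 91.56, 60.91) = 91.56.

91.56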